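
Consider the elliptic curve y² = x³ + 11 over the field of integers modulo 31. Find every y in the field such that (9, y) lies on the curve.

x³ + 0x + 11 = 740 ≡ 27 (mod 31).
27 is a non-residue mod 31; no y exists.

none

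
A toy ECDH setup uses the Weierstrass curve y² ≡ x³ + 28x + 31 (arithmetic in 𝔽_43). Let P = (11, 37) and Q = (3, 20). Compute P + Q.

(11, 37) + (3, 20). λ = (20 - 37)/(3 - 11) ≡ 26/35 mod 43. 35⁻¹ ≡ 16 (mod 43) since 35·16 = 560 ≡ 1, so λ ≡ 29.
  x = λ² - 11 - 3 = 841 - 14 ≡ 10; y = λ·(11 - 10) - 37 ≡ 35. → (10, 35)

(10, 35)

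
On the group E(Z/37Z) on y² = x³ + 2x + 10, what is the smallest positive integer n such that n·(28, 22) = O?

10

2P: tangent at (28, 22): λ = (3·28² + 2)/(2·22) ≡ 23/7. 7⁻¹ ≡ 16 (mod 37), so λ ≡ 23·16 ≡ 35.
  x = λ² - 28 - 28 = 1225 - 56 ≡ 22; y = λ·(28 - 22) - 22 ≡ 3. → (22, 3)
3P: (22, 3) + (28, 22). λ = (22 - 3)/(28 - 22) ≡ 19/6 mod 37. 6⁻¹ ≡ 31 (mod 37) since 6·31 = 186 ≡ 1, so λ ≡ 34.
  x = λ² - 22 - 28 = 1156 - 50 ≡ 33; y = λ·(22 - 33) - 3 ≡ 30. → (33, 30)
4P: (33, 30) + (28, 22). λ = (22 - 30)/(28 - 33) ≡ 29/32 mod 37. 32⁻¹ ≡ 22 (mod 37), so λ ≡ 9.
  x = λ² - 33 - 28 = 81 - 61 ≡ 20; y = λ·(33 - 20) - 30 ≡ 13. → (20, 13)
5P: (20, 13) + (28, 22). λ = (22 - 13)/(28 - 20) ≡ 9/8 mod 37. 8⁻¹ ≡ 14 (mod 37), so λ ≡ 15.
  x = λ² - 20 - 28 = 225 - 48 ≡ 29; y = λ·(20 - 29) - 13 ≡ 0. → (29, 0)
6P: (29, 0) + (28, 22). λ = (22 - 0)/(28 - 29) ≡ 22/36 mod 37. 36⁻¹ ≡ 36 (mod 37), so λ ≡ 15.
  x = λ² - 29 - 28 = 225 - 57 ≡ 20; y = λ·(29 - 20) - 0 ≡ 24. → (20, 24)
7P: (20, 24) + (28, 22). λ = (22 - 24)/(28 - 20) ≡ 35/8 mod 37. 8⁻¹ ≡ 14 (mod 37), so λ ≡ 9.
  x = λ² - 20 - 28 = 81 - 48 ≡ 33; y = λ·(20 - 33) - 24 ≡ 7. → (33, 7)
8P: (33, 7) + (28, 22). λ = (22 - 7)/(28 - 33) ≡ 15/32 mod 37. 32⁻¹ ≡ 22 (mod 37) since 32·22 = 704 ≡ 1, so λ ≡ 34.
  x = λ² - 33 - 28 = 1156 - 61 ≡ 22; y = λ·(33 - 22) - 7 ≡ 34. → (22, 34)
9P: (22, 34) + (28, 22). λ = (22 - 34)/(28 - 22) ≡ 25/6 mod 37. 6⁻¹ ≡ 31 (mod 37), so λ ≡ 35.
  x = λ² - 22 - 28 = 1225 - 50 ≡ 28; y = λ·(22 - 28) - 34 ≡ 15. → (28, 15)
10P: (28, 15) + (28, 22): same x and y₁ ≡ -y₂, so the sum is O.
10P = O, so the order is 10.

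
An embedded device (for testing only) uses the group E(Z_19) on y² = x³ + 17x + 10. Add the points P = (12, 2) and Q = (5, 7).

(12, 2) + (5, 7). λ = (7 - 2)/(5 - 12) ≡ 5/12 mod 19. 12⁻¹ ≡ 8 (mod 19), so λ ≡ 2.
  x = λ² - 12 - 5 = 4 - 17 ≡ 6; y = λ·(12 - 6) - 2 ≡ 10. → (6, 10)

(6, 10)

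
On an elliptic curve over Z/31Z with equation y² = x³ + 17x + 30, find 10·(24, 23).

(14, 25)

Write G = (24, 23).
Double-and-add on 10 = (1010)₂. Start with G = (24, 23) for the leading 1-bit.
double: tangent at (24, 23): λ = (3·24² + 17)/(2·23) ≡ 9/15. 15⁻¹ ≡ 29 (mod 31) since 15·29 = 435 ≡ 1, so λ ≡ 9·29 ≡ 13.
  x = λ² - 24 - 24 = 169 - 48 ≡ 28; y = λ·(24 - 28) - 23 ≡ 18. → (28, 18)
double: tangent at (28, 18): λ = (3·28² + 17)/(2·18) ≡ 13/5. 5⁻¹ ≡ 25 (mod 31), so λ ≡ 13·25 ≡ 15.
  x = λ² - 28 - 28 = 225 - 56 ≡ 14; y = λ·(28 - 14) - 18 ≡ 6. → (14, 6)
add G: (14, 6) + (24, 23). λ = (23 - 6)/(24 - 14) ≡ 17/10 mod 31. 10⁻¹ ≡ 28 (mod 31) since 10·28 = 280 ≡ 1, so λ ≡ 11.
  x = λ² - 14 - 24 = 121 - 38 ≡ 21; y = λ·(14 - 21) - 6 ≡ 10. → (21, 10)
double: tangent at (21, 10): λ = (3·21² + 17)/(2·10) ≡ 7/20. 20⁻¹ ≡ 14 (mod 31), so λ ≡ 7·14 ≡ 5.
  x = λ² - 21 - 21 = 25 - 42 ≡ 14; y = λ·(21 - 14) - 10 ≡ 25. → (14, 25)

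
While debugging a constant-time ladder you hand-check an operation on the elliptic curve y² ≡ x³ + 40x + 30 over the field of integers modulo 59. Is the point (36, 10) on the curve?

yes

y² = 10² ≡ 41; x³ + 40x + 30 = 48126 ≡ 41 (mod 59). 41 = 41.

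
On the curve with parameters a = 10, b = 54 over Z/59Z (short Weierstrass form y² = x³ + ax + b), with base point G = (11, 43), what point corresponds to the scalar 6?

Repeated addition: build up to 6G.
2G: tangent at (11, 43): λ = (3·11² + 10)/(2·43) ≡ 19/27. 27⁻¹ ≡ 35 (mod 59), so λ ≡ 19·35 ≡ 16.
  x = λ² - 11 - 11 = 256 - 22 ≡ 57; y = λ·(11 - 57) - 43 ≡ 47. → (57, 47)
3G: (57, 47) + (11, 43). λ = (43 - 47)/(11 - 57) ≡ 55/13 mod 59. 13⁻¹ ≡ 50 (mod 59), so λ ≡ 36.
  x = λ² - 57 - 11 = 1296 - 68 ≡ 48; y = λ·(57 - 48) - 47 ≡ 41. → (48, 41)
4G: (48, 41) + (11, 43). λ = (43 - 41)/(11 - 48) ≡ 2/22 mod 59. 22⁻¹ ≡ 51 (mod 59), so λ ≡ 43.
  x = λ² - 48 - 11 = 1849 - 59 ≡ 20; y = λ·(48 - 20) - 41 ≡ 42. → (20, 42)
5G: (20, 42) + (11, 43). λ = (43 - 42)/(11 - 20) ≡ 1/50 mod 59. 50⁻¹ ≡ 13 (mod 59), so λ ≡ 13.
  x = λ² - 20 - 11 = 169 - 31 ≡ 20; y = λ·(20 - 20) - 42 ≡ 17. → (20, 17)
6G: (20, 17) + (11, 43). λ = (43 - 17)/(11 - 20) ≡ 26/50 mod 59. 50⁻¹ ≡ 13 (mod 59), so λ ≡ 43.
  x = λ² - 20 - 11 = 1849 - 31 ≡ 48; y = λ·(20 - 48) - 17 ≡ 18. → (48, 18)

(48, 18)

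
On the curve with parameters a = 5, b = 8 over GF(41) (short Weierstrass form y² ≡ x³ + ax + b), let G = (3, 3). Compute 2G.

tangent at (3, 3): λ = (3·3² + 5)/(2·3) ≡ 32/6. 6⁻¹ ≡ 7 (mod 41) since 6·7 = 42 ≡ 1, so λ ≡ 32·7 ≡ 19.
  x = λ² - 3 - 3 = 361 - 6 ≡ 27; y = λ·(3 - 27) - 3 ≡ 33. → (27, 33)

(27, 33)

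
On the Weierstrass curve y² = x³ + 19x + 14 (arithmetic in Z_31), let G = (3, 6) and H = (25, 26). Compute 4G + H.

(7, 5)

First 4G:
Double-and-add on 4 = (100)₂. Start with G = (3, 6) for the leading 1-bit.
double: tangent at (3, 6): λ = (3·3² + 19)/(2·6) ≡ 15/12. 12⁻¹ ≡ 13 (mod 31), so λ ≡ 15·13 ≡ 9.
  x = λ² - 3 - 3 = 81 - 6 ≡ 13; y = λ·(3 - 13) - 6 ≡ 28. → (13, 28)
double: tangent at (13, 28): λ = (3·13² + 19)/(2·28) ≡ 30/25. 25⁻¹ ≡ 5 (mod 31), so λ ≡ 30·5 ≡ 26.
  x = λ² - 13 - 13 = 676 - 26 ≡ 30; y = λ·(13 - 30) - 28 ≡ 26. → (30, 26)
4G = (30, 26).
Finally 4G + H:
(30, 26) + (25, 26). λ = (26 - 26)/(25 - 30) ≡ 0/26 mod 31. 26⁻¹ ≡ 6 (mod 31), so λ ≡ 0.
  x = λ² - 30 - 25 = 0 - 55 ≡ 7; y = λ·(30 - 7) - 26 ≡ 5. → (7, 5)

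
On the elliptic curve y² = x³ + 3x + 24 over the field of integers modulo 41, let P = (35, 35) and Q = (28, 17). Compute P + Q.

(39, 25)

(35, 35) + (28, 17). λ = (17 - 35)/(28 - 35) ≡ 23/34 mod 41. 34⁻¹ ≡ 35 (mod 41) since 34·35 = 1190 ≡ 1, so λ ≡ 26.
  x = λ² - 35 - 28 = 676 - 63 ≡ 39; y = λ·(35 - 39) - 35 ≡ 25. → (39, 25)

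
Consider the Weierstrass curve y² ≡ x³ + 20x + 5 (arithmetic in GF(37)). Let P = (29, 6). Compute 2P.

tangent at (29, 6): λ = (3·29² + 20)/(2·6) ≡ 27/12. 12⁻¹ ≡ 34 (mod 37), so λ ≡ 27·34 ≡ 30.
  x = λ² - 29 - 29 = 900 - 58 ≡ 28; y = λ·(29 - 28) - 6 ≡ 24. → (28, 24)

(28, 24)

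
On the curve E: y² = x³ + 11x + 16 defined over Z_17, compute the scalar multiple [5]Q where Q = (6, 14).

(3, 5)

Repeated addition: build up to 5Q.
2Q: tangent at (6, 14): λ = (3·6² + 11)/(2·14) ≡ 0/11. 11⁻¹ ≡ 14 (mod 17), so λ ≡ 0·14 ≡ 0.
  x = λ² - 6 - 6 = 0 - 12 ≡ 5; y = λ·(6 - 5) - 14 ≡ 3. → (5, 3)
3Q: (5, 3) + (6, 14). λ = (14 - 3)/(6 - 5) ≡ 11/1 mod 17. 1⁻¹ ≡ 1 (mod 17), so λ ≡ 11.
  x = λ² - 5 - 6 = 121 - 11 ≡ 8; y = λ·(5 - 8) - 3 ≡ 15. → (8, 15)
4Q: (8, 15) + (6, 14). λ = (14 - 15)/(6 - 8) ≡ 16/15 mod 17. 15⁻¹ ≡ 8 (mod 17) since 15·8 = 120 ≡ 1, so λ ≡ 9.
  x = λ² - 8 - 6 = 81 - 14 ≡ 16; y = λ·(8 - 16) - 15 ≡ 15. → (16, 15)
5Q: (16, 15) + (6, 14). λ = (14 - 15)/(6 - 16) ≡ 16/7 mod 17. 7⁻¹ ≡ 5 (mod 17), so λ ≡ 12.
  x = λ² - 16 - 6 = 144 - 22 ≡ 3; y = λ·(16 - 3) - 15 ≡ 5. → (3, 5)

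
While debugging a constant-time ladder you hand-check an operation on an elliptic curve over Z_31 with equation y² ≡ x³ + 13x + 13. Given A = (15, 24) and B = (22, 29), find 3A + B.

First 3A:
Repeated addition: build up to 3A.
2A: tangent at (15, 24): λ = (3·15² + 13)/(2·24) ≡ 6/17. 17⁻¹ ≡ 11 (mod 31), so λ ≡ 6·11 ≡ 4.
  x = λ² - 15 - 15 = 16 - 30 ≡ 17; y = λ·(15 - 17) - 24 ≡ 30. → (17, 30)
3A: (17, 30) + (15, 24). λ = (24 - 30)/(15 - 17) ≡ 25/29 mod 31. 29⁻¹ ≡ 15 (mod 31) since 29·15 = 435 ≡ 1, so λ ≡ 3.
  x = λ² - 17 - 15 = 9 - 32 ≡ 8; y = λ·(17 - 8) - 30 ≡ 28. → (8, 28)
3A = (8, 28).
Finally 3A + B:
(8, 28) + (22, 29). λ = (29 - 28)/(22 - 8) ≡ 1/14 mod 31. 14⁻¹ ≡ 20 (mod 31) since 14·20 = 280 ≡ 1, so λ ≡ 20.
  x = λ² - 8 - 22 = 400 - 30 ≡ 29; y = λ·(8 - 29) - 28 ≡ 17. → (29, 17)

(29, 17)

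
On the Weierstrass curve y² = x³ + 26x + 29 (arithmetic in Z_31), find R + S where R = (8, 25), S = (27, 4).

(1, 26)

(8, 25) + (27, 4). λ = (4 - 25)/(27 - 8) ≡ 10/19 mod 31. 19⁻¹ ≡ 18 (mod 31), so λ ≡ 25.
  x = λ² - 8 - 27 = 625 - 35 ≡ 1; y = λ·(8 - 1) - 25 ≡ 26. → (1, 26)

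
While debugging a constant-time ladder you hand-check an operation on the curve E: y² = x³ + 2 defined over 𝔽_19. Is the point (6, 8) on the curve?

no

y² = 8² ≡ 7; x³ + 0x + 2 = 218 ≡ 9 (mod 19). 7 ≠ 9.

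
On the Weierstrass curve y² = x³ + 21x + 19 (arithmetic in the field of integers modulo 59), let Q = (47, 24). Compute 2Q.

tangent at (47, 24): λ = (3·47² + 21)/(2·24) ≡ 40/48. 48⁻¹ ≡ 16 (mod 59) since 48·16 = 768 ≡ 1, so λ ≡ 40·16 ≡ 50.
  x = λ² - 47 - 47 = 2500 - 94 ≡ 46; y = λ·(47 - 46) - 24 ≡ 26. → (46, 26)

(46, 26)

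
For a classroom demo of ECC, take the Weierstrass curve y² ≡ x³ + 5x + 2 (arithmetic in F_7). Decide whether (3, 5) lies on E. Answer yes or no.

y² = 5² ≡ 4; x³ + 5x + 2 = 44 ≡ 2 (mod 7). 4 ≠ 2.

no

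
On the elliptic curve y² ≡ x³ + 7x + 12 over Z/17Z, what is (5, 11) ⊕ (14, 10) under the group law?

(5, 11) + (14, 10). λ = (10 - 11)/(14 - 5) ≡ 16/9 mod 17. 9⁻¹ ≡ 2 (mod 17) since 9·2 = 18 ≡ 1, so λ ≡ 15.
  x = λ² - 5 - 14 = 225 - 19 ≡ 2; y = λ·(5 - 2) - 11 ≡ 0. → (2, 0)

(2, 0)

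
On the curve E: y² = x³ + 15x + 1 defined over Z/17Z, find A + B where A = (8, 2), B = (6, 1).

(16, 11)

(8, 2) + (6, 1). λ = (1 - 2)/(6 - 8) ≡ 16/15 mod 17. 15⁻¹ ≡ 8 (mod 17), so λ ≡ 9.
  x = λ² - 8 - 6 = 81 - 14 ≡ 16; y = λ·(8 - 16) - 2 ≡ 11. → (16, 11)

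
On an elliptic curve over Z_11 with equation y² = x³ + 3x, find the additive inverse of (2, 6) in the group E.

(2, 5)

-(2, 6) = (2, -6 mod 11) = (2, 5).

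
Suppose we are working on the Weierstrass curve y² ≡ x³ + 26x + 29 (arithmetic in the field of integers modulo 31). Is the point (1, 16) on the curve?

no

y² = 16² ≡ 8; x³ + 26x + 29 = 56 ≡ 25 (mod 31). 8 ≠ 25.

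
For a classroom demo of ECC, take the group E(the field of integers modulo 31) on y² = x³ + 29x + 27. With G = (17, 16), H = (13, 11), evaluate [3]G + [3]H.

(9, 5)

First 3G:
Repeated addition: build up to 3G.
2G: tangent at (17, 16): λ = (3·17² + 29)/(2·16) ≡ 28/1. 1⁻¹ ≡ 1 (mod 31), so λ ≡ 28·1 ≡ 28.
  x = λ² - 17 - 17 = 784 - 34 ≡ 6; y = λ·(17 - 6) - 16 ≡ 13. → (6, 13)
3G: (6, 13) + (17, 16). λ = (16 - 13)/(17 - 6) ≡ 3/11 mod 31. 11⁻¹ ≡ 17 (mod 31), so λ ≡ 20.
  x = λ² - 6 - 17 = 400 - 23 ≡ 5; y = λ·(6 - 5) - 13 ≡ 7. → (5, 7)
3G = (5, 7).
Next 3H:
Repeated addition: build up to 3H.
2H: tangent at (13, 11): λ = (3·13² + 29)/(2·11) ≡ 9/22. 22⁻¹ ≡ 24 (mod 31) since 22·24 = 528 ≡ 1, so λ ≡ 9·24 ≡ 30.
  x = λ² - 13 - 13 = 900 - 26 ≡ 6; y = λ·(13 - 6) - 11 ≡ 13. → (6, 13)
3H: (6, 13) + (13, 11). λ = (11 - 13)/(13 - 6) ≡ 29/7 mod 31. 7⁻¹ ≡ 9 (mod 31), so λ ≡ 13.
  x = λ² - 6 - 13 = 169 - 19 ≡ 26; y = λ·(6 - 26) - 13 ≡ 6. → (26, 6)
3H = (26, 6).
Finally 3G + 3H:
(5, 7) + (26, 6). λ = (6 - 7)/(26 - 5) ≡ 30/21 mod 31. 21⁻¹ ≡ 3 (mod 31) since 21·3 = 63 ≡ 1, so λ ≡ 28.
  x = λ² - 5 - 26 = 784 - 31 ≡ 9; y = λ·(5 - 9) - 7 ≡ 5. → (9, 5)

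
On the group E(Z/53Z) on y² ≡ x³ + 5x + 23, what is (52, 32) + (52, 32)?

tangent at (52, 32): λ = (3·52² + 5)/(2·32) ≡ 8/11. 11⁻¹ ≡ 29 (mod 53), so λ ≡ 8·29 ≡ 20.
  x = λ² - 52 - 52 = 400 - 104 ≡ 31; y = λ·(52 - 31) - 32 ≡ 17. → (31, 17)

(31, 17)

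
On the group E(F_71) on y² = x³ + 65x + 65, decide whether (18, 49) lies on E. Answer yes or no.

y² = 49² ≡ 58; x³ + 65x + 65 = 7067 ≡ 38 (mod 71). 58 ≠ 38.

no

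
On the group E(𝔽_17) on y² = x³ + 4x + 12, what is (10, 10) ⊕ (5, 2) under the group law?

(10, 10) + (5, 2). λ = (2 - 10)/(5 - 10) ≡ 9/12 mod 17. 12⁻¹ ≡ 10 (mod 17), so λ ≡ 5.
  x = λ² - 10 - 5 = 25 - 15 ≡ 10; y = λ·(10 - 10) - 10 ≡ 7. → (10, 7)

(10, 7)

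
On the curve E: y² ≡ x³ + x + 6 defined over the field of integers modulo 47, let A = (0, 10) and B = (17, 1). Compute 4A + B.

First 4A:
Double-and-add on 4 = (100)₂. Start with A = (0, 10) for the leading 1-bit.
double: tangent at (0, 10): λ = (3·0² + 1)/(2·10) ≡ 1/20. 20⁻¹ ≡ 40 (mod 47) since 20·40 = 800 ≡ 1, so λ ≡ 1·40 ≡ 40.
  x = λ² - 0 - 0 = 1600 - 0 ≡ 2; y = λ·(0 - 2) - 10 ≡ 4. → (2, 4)
double: tangent at (2, 4): λ = (3·2² + 1)/(2·4) ≡ 13/8. 8⁻¹ ≡ 6 (mod 47), so λ ≡ 13·6 ≡ 31.
  x = λ² - 2 - 2 = 961 - 4 ≡ 17; y = λ·(2 - 17) - 4 ≡ 1. → (17, 1)
4A = (17, 1).
Finally 4A + B:
tangent at (17, 1): λ = (3·17² + 1)/(2·1) ≡ 22/2. 2⁻¹ ≡ 24 (mod 47) since 2·24 = 48 ≡ 1, so λ ≡ 22·24 ≡ 11.
  x = λ² - 17 - 17 = 121 - 34 ≡ 40; y = λ·(17 - 40) - 1 ≡ 28. → (40, 28)

(40, 28)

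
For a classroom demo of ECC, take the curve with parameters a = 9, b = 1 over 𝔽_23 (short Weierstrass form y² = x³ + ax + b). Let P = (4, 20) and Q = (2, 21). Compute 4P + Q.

(7, 4)

First 4P:
Repeated addition: build up to 4P.
2P: tangent at (4, 20): λ = (3·4² + 9)/(2·20) ≡ 11/17. 17⁻¹ ≡ 19 (mod 23) since 17·19 = 323 ≡ 1, so λ ≡ 11·19 ≡ 2.
  x = λ² - 4 - 4 = 4 - 8 ≡ 19; y = λ·(4 - 19) - 20 ≡ 19. → (19, 19)
3P: (19, 19) + (4, 20). λ = (20 - 19)/(4 - 19) ≡ 1/8 mod 23. 8⁻¹ ≡ 3 (mod 23), so λ ≡ 3.
  x = λ² - 19 - 4 = 9 - 23 ≡ 9; y = λ·(19 - 9) - 19 ≡ 11. → (9, 11)
4P: (9, 11) + (4, 20). λ = (20 - 11)/(4 - 9) ≡ 9/18 mod 23. 18⁻¹ ≡ 9 (mod 23), so λ ≡ 12.
  x = λ² - 9 - 4 = 144 - 13 ≡ 16; y = λ·(9 - 16) - 11 ≡ 20. → (16, 20)
4P = (16, 20).
Finally 4P + Q:
(16, 20) + (2, 21). λ = (21 - 20)/(2 - 16) ≡ 1/9 mod 23. 9⁻¹ ≡ 18 (mod 23), so λ ≡ 18.
  x = λ² - 16 - 2 = 324 - 18 ≡ 7; y = λ·(16 - 7) - 20 ≡ 4. → (7, 4)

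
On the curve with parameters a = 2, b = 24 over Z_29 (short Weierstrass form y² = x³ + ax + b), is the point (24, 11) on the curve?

yes

y² = 11² ≡ 5; x³ + 2x + 24 = 13896 ≡ 5 (mod 29). 5 = 5.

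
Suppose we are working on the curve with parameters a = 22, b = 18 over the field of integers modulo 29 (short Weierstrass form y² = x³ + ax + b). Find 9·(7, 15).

(10, 22)

Write G = (7, 15).
Repeated addition: build up to 9G.
2G: tangent at (7, 15): λ = (3·7² + 22)/(2·15) ≡ 24/1. 1⁻¹ ≡ 1 (mod 29), so λ ≡ 24·1 ≡ 24.
  x = λ² - 7 - 7 = 576 - 14 ≡ 11; y = λ·(7 - 11) - 15 ≡ 5. → (11, 5)
3G: (11, 5) + (7, 15). λ = (15 - 5)/(7 - 11) ≡ 10/25 mod 29. 25⁻¹ ≡ 7 (mod 29), so λ ≡ 12.
  x = λ² - 11 - 7 = 144 - 18 ≡ 10; y = λ·(11 - 10) - 5 ≡ 7. → (10, 7)
4G: (10, 7) + (7, 15). λ = (15 - 7)/(7 - 10) ≡ 8/26 mod 29. 26⁻¹ ≡ 19 (mod 29) since 26·19 = 494 ≡ 1, so λ ≡ 7.
  x = λ² - 10 - 7 = 49 - 17 ≡ 3; y = λ·(10 - 3) - 7 ≡ 13. → (3, 13)
5G: (3, 13) + (7, 15). λ = (15 - 13)/(7 - 3) ≡ 2/4 mod 29. 4⁻¹ ≡ 22 (mod 29) since 4·22 = 88 ≡ 1, so λ ≡ 15.
  x = λ² - 3 - 7 = 225 - 10 ≡ 12; y = λ·(3 - 12) - 13 ≡ 26. → (12, 26)
6G: (12, 26) + (7, 15). λ = (15 - 26)/(7 - 12) ≡ 18/24 mod 29. 24⁻¹ ≡ 23 (mod 29), so λ ≡ 8.
  x = λ² - 12 - 7 = 64 - 19 ≡ 16; y = λ·(12 - 16) - 26 ≡ 0. → (16, 0)
7G: (16, 0) + (7, 15). λ = (15 - 0)/(7 - 16) ≡ 15/20 mod 29. 20⁻¹ ≡ 16 (mod 29) since 20·16 = 320 ≡ 1, so λ ≡ 8.
  x = λ² - 16 - 7 = 64 - 23 ≡ 12; y = λ·(16 - 12) - 0 ≡ 3. → (12, 3)
8G: (12, 3) + (7, 15). λ = (15 - 3)/(7 - 12) ≡ 12/24 mod 29. 24⁻¹ ≡ 23 (mod 29) since 24·23 = 552 ≡ 1, so λ ≡ 15.
  x = λ² - 12 - 7 = 225 - 19 ≡ 3; y = λ·(12 - 3) - 3 ≡ 16. → (3, 16)
9G: (3, 16) + (7, 15). λ = (15 - 16)/(7 - 3) ≡ 28/4 mod 29. 4⁻¹ ≡ 22 (mod 29) since 4·22 = 88 ≡ 1, so λ ≡ 7.
  x = λ² - 3 - 7 = 49 - 10 ≡ 10; y = λ·(3 - 10) - 16 ≡ 22. → (10, 22)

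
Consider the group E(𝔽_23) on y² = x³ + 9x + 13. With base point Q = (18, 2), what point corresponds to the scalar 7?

(12, 3)

Repeated addition: build up to 7Q.
2Q: tangent at (18, 2): λ = (3·18² + 9)/(2·2) ≡ 15/4. 4⁻¹ ≡ 6 (mod 23), so λ ≡ 15·6 ≡ 21.
  x = λ² - 18 - 18 = 441 - 36 ≡ 14; y = λ·(18 - 14) - 2 ≡ 13. → (14, 13)
3Q: (14, 13) + (18, 2). λ = (2 - 13)/(18 - 14) ≡ 12/4 mod 23. 4⁻¹ ≡ 6 (mod 23) since 4·6 = 24 ≡ 1, so λ ≡ 3.
  x = λ² - 14 - 18 = 9 - 32 ≡ 0; y = λ·(14 - 0) - 13 ≡ 6. → (0, 6)
4Q: (0, 6) + (18, 2). λ = (2 - 6)/(18 - 0) ≡ 19/18 mod 23. 18⁻¹ ≡ 9 (mod 23), so λ ≡ 10.
  x = λ² - 0 - 18 = 100 - 18 ≡ 13; y = λ·(0 - 13) - 6 ≡ 2. → (13, 2)
5Q: (13, 2) + (18, 2). λ = (2 - 2)/(18 - 13) ≡ 0/5 mod 23. 5⁻¹ ≡ 14 (mod 23), so λ ≡ 0.
  x = λ² - 13 - 18 = 0 - 31 ≡ 15; y = λ·(13 - 15) - 2 ≡ 21. → (15, 21)
6Q: (15, 21) + (18, 2). λ = (2 - 21)/(18 - 15) ≡ 4/3 mod 23. 3⁻¹ ≡ 8 (mod 23) since 3·8 = 24 ≡ 1, so λ ≡ 9.
  x = λ² - 15 - 18 = 81 - 33 ≡ 2; y = λ·(15 - 2) - 21 ≡ 4. → (2, 4)
7Q: (2, 4) + (18, 2). λ = (2 - 4)/(18 - 2) ≡ 21/16 mod 23. 16⁻¹ ≡ 13 (mod 23), so λ ≡ 20.
  x = λ² - 2 - 18 = 400 - 20 ≡ 12; y = λ·(2 - 12) - 4 ≡ 3. → (12, 3)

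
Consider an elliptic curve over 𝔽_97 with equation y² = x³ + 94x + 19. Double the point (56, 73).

(49, 65)

tangent at (56, 73): λ = (3·56² + 94)/(2·73) ≡ 93/49. 49⁻¹ ≡ 2 (mod 97) since 49·2 = 98 ≡ 1, so λ ≡ 93·2 ≡ 89.
  x = λ² - 56 - 56 = 7921 - 112 ≡ 49; y = λ·(56 - 49) - 73 ≡ 65. → (49, 65)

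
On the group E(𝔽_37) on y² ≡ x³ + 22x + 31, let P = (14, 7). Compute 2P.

tangent at (14, 7): λ = (3·14² + 22)/(2·7) ≡ 18/14. 14⁻¹ ≡ 8 (mod 37) since 14·8 = 112 ≡ 1, so λ ≡ 18·8 ≡ 33.
  x = λ² - 14 - 14 = 1089 - 28 ≡ 25; y = λ·(14 - 25) - 7 ≡ 0. → (25, 0)

(25, 0)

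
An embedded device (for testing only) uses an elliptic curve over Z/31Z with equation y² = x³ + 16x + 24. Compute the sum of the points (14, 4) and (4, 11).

(20, 25)

(14, 4) + (4, 11). λ = (11 - 4)/(4 - 14) ≡ 7/21 mod 31. 21⁻¹ ≡ 3 (mod 31), so λ ≡ 21.
  x = λ² - 14 - 4 = 441 - 18 ≡ 20; y = λ·(14 - 20) - 4 ≡ 25. → (20, 25)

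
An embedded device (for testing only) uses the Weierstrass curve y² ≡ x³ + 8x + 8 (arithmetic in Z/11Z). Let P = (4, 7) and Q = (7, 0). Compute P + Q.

(3, 9)

(4, 7) + (7, 0). λ = (0 - 7)/(7 - 4) ≡ 4/3 mod 11. 3⁻¹ ≡ 4 (mod 11), so λ ≡ 5.
  x = λ² - 4 - 7 = 25 - 11 ≡ 3; y = λ·(4 - 3) - 7 ≡ 9. → (3, 9)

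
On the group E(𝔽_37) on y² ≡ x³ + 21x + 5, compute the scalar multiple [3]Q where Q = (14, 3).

(3, 13)

Repeated addition: build up to 3Q.
2Q: tangent at (14, 3): λ = (3·14² + 21)/(2·3) ≡ 17/6. 6⁻¹ ≡ 31 (mod 37), so λ ≡ 17·31 ≡ 9.
  x = λ² - 14 - 14 = 81 - 28 ≡ 16; y = λ·(14 - 16) - 3 ≡ 16. → (16, 16)
3Q: (16, 16) + (14, 3). λ = (3 - 16)/(14 - 16) ≡ 24/35 mod 37. 35⁻¹ ≡ 18 (mod 37), so λ ≡ 25.
  x = λ² - 16 - 14 = 625 - 30 ≡ 3; y = λ·(16 - 3) - 16 ≡ 13. → (3, 13)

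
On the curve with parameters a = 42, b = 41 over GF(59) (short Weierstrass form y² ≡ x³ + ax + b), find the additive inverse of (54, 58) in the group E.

-(54, 58) = (54, -58 mod 59) = (54, 1).

(54, 1)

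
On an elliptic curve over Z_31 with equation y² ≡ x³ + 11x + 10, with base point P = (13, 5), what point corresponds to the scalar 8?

Repeated addition: build up to 8P.
2P: tangent at (13, 5): λ = (3·13² + 11)/(2·5) ≡ 22/10. 10⁻¹ ≡ 28 (mod 31) since 10·28 = 280 ≡ 1, so λ ≡ 22·28 ≡ 27.
  x = λ² - 13 - 13 = 729 - 26 ≡ 21; y = λ·(13 - 21) - 5 ≡ 27. → (21, 27)
3P: (21, 27) + (13, 5). λ = (5 - 27)/(13 - 21) ≡ 9/23 mod 31. 23⁻¹ ≡ 27 (mod 31), so λ ≡ 26.
  x = λ² - 21 - 13 = 676 - 34 ≡ 22; y = λ·(21 - 22) - 27 ≡ 9. → (22, 9)
4P: (22, 9) + (13, 5). λ = (5 - 9)/(13 - 22) ≡ 27/22 mod 31. 22⁻¹ ≡ 24 (mod 31), so λ ≡ 28.
  x = λ² - 22 - 13 = 784 - 35 ≡ 5; y = λ·(22 - 5) - 9 ≡ 2. → (5, 2)
5P: (5, 2) + (13, 5). λ = (5 - 2)/(13 - 5) ≡ 3/8 mod 31. 8⁻¹ ≡ 4 (mod 31) since 8·4 = 32 ≡ 1, so λ ≡ 12.
  x = λ² - 5 - 13 = 144 - 18 ≡ 2; y = λ·(5 - 2) - 2 ≡ 3. → (2, 3)
6P: (2, 3) + (13, 5). λ = (5 - 3)/(13 - 2) ≡ 2/11 mod 31. 11⁻¹ ≡ 17 (mod 31), so λ ≡ 3.
  x = λ² - 2 - 13 = 9 - 15 ≡ 25; y = λ·(2 - 25) - 3 ≡ 21. → (25, 21)
7P: (25, 21) + (13, 5). λ = (5 - 21)/(13 - 25) ≡ 15/19 mod 31. 19⁻¹ ≡ 18 (mod 31) since 19·18 = 342 ≡ 1, so λ ≡ 22.
  x = λ² - 25 - 13 = 484 - 38 ≡ 12; y = λ·(25 - 12) - 21 ≡ 17. → (12, 17)
8P: (12, 17) + (13, 5). λ = (5 - 17)/(13 - 12) ≡ 19/1 mod 31. 1⁻¹ ≡ 1 (mod 31), so λ ≡ 19.
  x = λ² - 12 - 13 = 361 - 25 ≡ 26; y = λ·(12 - 26) - 17 ≡ 27. → (26, 27)

(26, 27)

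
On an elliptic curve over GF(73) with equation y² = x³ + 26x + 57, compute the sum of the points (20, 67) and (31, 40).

(20, 67) + (31, 40). λ = (40 - 67)/(31 - 20) ≡ 46/11 mod 73. 11⁻¹ ≡ 20 (mod 73), so λ ≡ 44.
  x = λ² - 20 - 31 = 1936 - 51 ≡ 60; y = λ·(20 - 60) - 67 ≡ 71. → (60, 71)

(60, 71)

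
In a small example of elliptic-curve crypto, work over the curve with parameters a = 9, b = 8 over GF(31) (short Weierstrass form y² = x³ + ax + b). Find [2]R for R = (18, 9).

(28, 4)

tangent at (18, 9): λ = (3·18² + 9)/(2·9) ≡ 20/18. 18⁻¹ ≡ 19 (mod 31), so λ ≡ 20·19 ≡ 8.
  x = λ² - 18 - 18 = 64 - 36 ≡ 28; y = λ·(18 - 28) - 9 ≡ 4. → (28, 4)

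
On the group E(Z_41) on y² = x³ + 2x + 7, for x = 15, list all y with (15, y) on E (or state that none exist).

x³ + 2x + 7 = 3412 ≡ 9 (mod 41).
Square roots of 9 mod 41: 3 and 38 (since 3² = 9 ≡ 9).

3, 38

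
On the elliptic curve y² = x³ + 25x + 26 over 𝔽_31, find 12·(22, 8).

(17, 1)

Write G = (22, 8).
Double-and-add on 12 = (1100)₂. Start with G = (22, 8) for the leading 1-bit.
double: tangent at (22, 8): λ = (3·22² + 25)/(2·8) ≡ 20/16. 16⁻¹ ≡ 2 (mod 31), so λ ≡ 20·2 ≡ 9.
  x = λ² - 22 - 22 = 81 - 44 ≡ 6; y = λ·(22 - 6) - 8 ≡ 12. → (6, 12)
add G: (6, 12) + (22, 8). λ = (8 - 12)/(22 - 6) ≡ 27/16 mod 31. 16⁻¹ ≡ 2 (mod 31), so λ ≡ 23.
  x = λ² - 6 - 22 = 529 - 28 ≡ 5; y = λ·(6 - 5) - 12 ≡ 11. → (5, 11)
double: tangent at (5, 11): λ = (3·5² + 25)/(2·11) ≡ 7/22. 22⁻¹ ≡ 24 (mod 31), so λ ≡ 7·24 ≡ 13.
  x = λ² - 5 - 5 = 169 - 10 ≡ 4; y = λ·(5 - 4) - 11 ≡ 2. → (4, 2)
double: tangent at (4, 2): λ = (3·4² + 25)/(2·2) ≡ 11/4. 4⁻¹ ≡ 8 (mod 31), so λ ≡ 11·8 ≡ 26.
  x = λ² - 4 - 4 = 676 - 8 ≡ 17; y = λ·(4 - 17) - 2 ≡ 1. → (17, 1)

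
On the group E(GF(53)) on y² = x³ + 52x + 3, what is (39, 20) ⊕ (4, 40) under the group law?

(39, 20) + (4, 40). λ = (40 - 20)/(4 - 39) ≡ 20/18 mod 53. 18⁻¹ ≡ 3 (mod 53), so λ ≡ 7.
  x = λ² - 39 - 4 = 49 - 43 ≡ 6; y = λ·(39 - 6) - 20 ≡ 52. → (6, 52)

(6, 52)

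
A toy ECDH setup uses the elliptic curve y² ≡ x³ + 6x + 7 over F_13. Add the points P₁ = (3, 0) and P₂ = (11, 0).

(12, 0)

(3, 0) + (11, 0). λ = (0 - 0)/(11 - 3) ≡ 0/8 mod 13. 8⁻¹ ≡ 5 (mod 13), so λ ≡ 0.
  x = λ² - 3 - 11 = 0 - 14 ≡ 12; y = λ·(3 - 12) - 0 ≡ 0. → (12, 0)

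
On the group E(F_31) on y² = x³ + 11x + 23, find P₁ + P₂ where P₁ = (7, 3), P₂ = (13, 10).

(27, 15)

(7, 3) + (13, 10). λ = (10 - 3)/(13 - 7) ≡ 7/6 mod 31. 6⁻¹ ≡ 26 (mod 31) since 6·26 = 156 ≡ 1, so λ ≡ 27.
  x = λ² - 7 - 13 = 729 - 20 ≡ 27; y = λ·(7 - 27) - 3 ≡ 15. → (27, 15)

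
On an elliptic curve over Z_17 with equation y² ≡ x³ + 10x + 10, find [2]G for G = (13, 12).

(9, 9)

tangent at (13, 12): λ = (3·13² + 10)/(2·12) ≡ 7/7. 7⁻¹ ≡ 5 (mod 17), so λ ≡ 7·5 ≡ 1.
  x = λ² - 13 - 13 = 1 - 26 ≡ 9; y = λ·(13 - 9) - 12 ≡ 9. → (9, 9)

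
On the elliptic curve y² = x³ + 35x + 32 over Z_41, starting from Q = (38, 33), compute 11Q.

(15, 23)

Double-and-add on 11 = (1011)₂. Start with Q = (38, 33) for the leading 1-bit.
double: tangent at (38, 33): λ = (3·38² + 35)/(2·33) ≡ 21/25. 25⁻¹ ≡ 23 (mod 41) since 25·23 = 575 ≡ 1, so λ ≡ 21·23 ≡ 32.
  x = λ² - 38 - 38 = 1024 - 76 ≡ 5; y = λ·(38 - 5) - 33 ≡ 39. → (5, 39)
double: tangent at (5, 39): λ = (3·5² + 35)/(2·39) ≡ 28/37. 37⁻¹ ≡ 10 (mod 41), so λ ≡ 28·10 ≡ 34.
  x = λ² - 5 - 5 = 1156 - 10 ≡ 39; y = λ·(5 - 39) - 39 ≡ 35. → (39, 35)
add Q: (39, 35) + (38, 33). λ = (33 - 35)/(38 - 39) ≡ 39/40 mod 41. 40⁻¹ ≡ 40 (mod 41), so λ ≡ 2.
  x = λ² - 39 - 38 = 4 - 77 ≡ 9; y = λ·(39 - 9) - 35 ≡ 25. → (9, 25)
double: tangent at (9, 25): λ = (3·9² + 35)/(2·25) ≡ 32/9. 9⁻¹ ≡ 32 (mod 41) since 9·32 = 288 ≡ 1, so λ ≡ 32·32 ≡ 40.
  x = λ² - 9 - 9 = 1600 - 18 ≡ 24; y = λ·(9 - 24) - 25 ≡ 31. → (24, 31)
add Q: (24, 31) + (38, 33). λ = (33 - 31)/(38 - 24) ≡ 2/14 mod 41. 14⁻¹ ≡ 3 (mod 41) since 14·3 = 42 ≡ 1, so λ ≡ 6.
  x = λ² - 24 - 38 = 36 - 62 ≡ 15; y = λ·(24 - 15) - 31 ≡ 23. → (15, 23)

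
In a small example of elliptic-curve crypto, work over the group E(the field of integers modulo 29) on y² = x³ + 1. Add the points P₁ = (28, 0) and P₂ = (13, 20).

(22, 21)

(28, 0) + (13, 20). λ = (20 - 0)/(13 - 28) ≡ 20/14 mod 29. 14⁻¹ ≡ 27 (mod 29) since 14·27 = 378 ≡ 1, so λ ≡ 18.
  x = λ² - 28 - 13 = 324 - 41 ≡ 22; y = λ·(28 - 22) - 0 ≡ 21. → (22, 21)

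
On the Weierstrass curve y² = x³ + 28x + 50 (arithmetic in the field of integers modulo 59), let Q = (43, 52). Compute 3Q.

Repeated addition: build up to 3Q.
2Q: tangent at (43, 52): λ = (3·43² + 28)/(2·52) ≡ 29/45. 45⁻¹ ≡ 21 (mod 59), so λ ≡ 29·21 ≡ 19.
  x = λ² - 43 - 43 = 361 - 86 ≡ 39; y = λ·(43 - 39) - 52 ≡ 24. → (39, 24)
3Q: (39, 24) + (43, 52). λ = (52 - 24)/(43 - 39) ≡ 28/4 mod 59. 4⁻¹ ≡ 15 (mod 59), so λ ≡ 7.
  x = λ² - 39 - 43 = 49 - 82 ≡ 26; y = λ·(39 - 26) - 24 ≡ 8. → (26, 8)

(26, 8)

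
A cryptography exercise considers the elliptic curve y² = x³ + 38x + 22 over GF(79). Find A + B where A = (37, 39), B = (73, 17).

(37, 39) + (73, 17). λ = (17 - 39)/(73 - 37) ≡ 57/36 mod 79. 36⁻¹ ≡ 11 (mod 79), so λ ≡ 74.
  x = λ² - 37 - 73 = 5476 - 110 ≡ 73; y = λ·(37 - 73) - 39 ≡ 62. → (73, 62)

(73, 62)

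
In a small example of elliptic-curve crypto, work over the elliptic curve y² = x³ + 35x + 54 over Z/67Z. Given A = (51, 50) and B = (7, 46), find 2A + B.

(53, 61)

First 2A:
Repeated addition: build up to 2A.
2A: tangent at (51, 50): λ = (3·51² + 35)/(2·50) ≡ 66/33. 33⁻¹ ≡ 65 (mod 67) since 33·65 = 2145 ≡ 1, so λ ≡ 66·65 ≡ 2.
  x = λ² - 51 - 51 = 4 - 102 ≡ 36; y = λ·(51 - 36) - 50 ≡ 47. → (36, 47)
2A = (36, 47).
Finally 2A + B:
(36, 47) + (7, 46). λ = (46 - 47)/(7 - 36) ≡ 66/38 mod 67. 38⁻¹ ≡ 30 (mod 67) since 38·30 = 1140 ≡ 1, so λ ≡ 37.
  x = λ² - 36 - 7 = 1369 - 43 ≡ 53; y = λ·(36 - 53) - 47 ≡ 61. → (53, 61)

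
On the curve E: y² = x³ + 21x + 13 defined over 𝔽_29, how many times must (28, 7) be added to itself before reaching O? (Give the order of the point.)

5

2P: tangent at (28, 7): λ = (3·28² + 21)/(2·7) ≡ 24/14. 14⁻¹ ≡ 27 (mod 29), so λ ≡ 24·27 ≡ 10.
  x = λ² - 28 - 28 = 100 - 56 ≡ 15; y = λ·(28 - 15) - 7 ≡ 7. → (15, 7)
3P: (15, 7) + (28, 7). λ = (7 - 7)/(28 - 15) ≡ 0/13 mod 29. 13⁻¹ ≡ 9 (mod 29) since 13·9 = 117 ≡ 1, so λ ≡ 0.
  x = λ² - 15 - 28 = 0 - 43 ≡ 15; y = λ·(15 - 15) - 7 ≡ 22. → (15, 22)
4P: (15, 22) + (28, 7). λ = (7 - 22)/(28 - 15) ≡ 14/13 mod 29. 13⁻¹ ≡ 9 (mod 29), so λ ≡ 10.
  x = λ² - 15 - 28 = 100 - 43 ≡ 28; y = λ·(15 - 28) - 22 ≡ 22. → (28, 22)
5P: (28, 22) + (28, 7): same x and y₁ ≡ -y₂, so the sum is O.
5P = O, so the order is 5.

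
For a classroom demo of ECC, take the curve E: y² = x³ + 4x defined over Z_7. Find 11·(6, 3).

Write G = (6, 3).
Double-and-add on 11 = (1011)₂. Start with G = (6, 3) for the leading 1-bit.
double: tangent at (6, 3): λ = (3·6² + 4)/(2·3) ≡ 0/6. 6⁻¹ ≡ 6 (mod 7), so λ ≡ 0·6 ≡ 0.
  x = λ² - 6 - 6 = 0 - 12 ≡ 2; y = λ·(6 - 2) - 3 ≡ 4. → (2, 4)
double: tangent at (2, 4): λ = (3·2² + 4)/(2·4) ≡ 2/1. 1⁻¹ ≡ 1 (mod 7), so λ ≡ 2·1 ≡ 2.
  x = λ² - 2 - 2 = 4 - 4 ≡ 0; y = λ·(2 - 0) - 4 ≡ 0. → (0, 0)
add G: (0, 0) + (6, 3). λ = (3 - 0)/(6 - 0) ≡ 3/6 mod 7. 6⁻¹ ≡ 6 (mod 7) since 6·6 = 36 ≡ 1, so λ ≡ 4.
  x = λ² - 0 - 6 = 16 - 6 ≡ 3; y = λ·(0 - 3) - 0 ≡ 2. → (3, 2)
double: tangent at (3, 2): λ = (3·3² + 4)/(2·2) ≡ 3/4. 4⁻¹ ≡ 2 (mod 7), so λ ≡ 3·2 ≡ 6.
  x = λ² - 3 - 3 = 36 - 6 ≡ 2; y = λ·(3 - 2) - 2 ≡ 4. → (2, 4)
add G: (2, 4) + (6, 3). λ = (3 - 4)/(6 - 2) ≡ 6/4 mod 7. 4⁻¹ ≡ 2 (mod 7), so λ ≡ 5.
  x = λ² - 2 - 6 = 25 - 8 ≡ 3; y = λ·(2 - 3) - 4 ≡ 5. → (3, 5)

(3, 5)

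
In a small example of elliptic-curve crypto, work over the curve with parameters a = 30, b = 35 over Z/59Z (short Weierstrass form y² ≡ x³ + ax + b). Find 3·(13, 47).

Write Q = (13, 47).
Repeated addition: build up to 3Q.
2Q: tangent at (13, 47): λ = (3·13² + 30)/(2·47) ≡ 6/35. 35⁻¹ ≡ 27 (mod 59) since 35·27 = 945 ≡ 1, so λ ≡ 6·27 ≡ 44.
  x = λ² - 13 - 13 = 1936 - 26 ≡ 22; y = λ·(13 - 22) - 47 ≡ 29. → (22, 29)
3Q: (22, 29) + (13, 47). λ = (47 - 29)/(13 - 22) ≡ 18/50 mod 59. 50⁻¹ ≡ 13 (mod 59) since 50·13 = 650 ≡ 1, so λ ≡ 57.
  x = λ² - 22 - 13 = 3249 - 35 ≡ 28; y = λ·(22 - 28) - 29 ≡ 42. → (28, 42)

(28, 42)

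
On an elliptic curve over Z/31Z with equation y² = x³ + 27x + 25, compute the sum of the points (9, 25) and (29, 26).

(3, 28)

(9, 25) + (29, 26). λ = (26 - 25)/(29 - 9) ≡ 1/20 mod 31. 20⁻¹ ≡ 14 (mod 31) since 20·14 = 280 ≡ 1, so λ ≡ 14.
  x = λ² - 9 - 29 = 196 - 38 ≡ 3; y = λ·(9 - 3) - 25 ≡ 28. → (3, 28)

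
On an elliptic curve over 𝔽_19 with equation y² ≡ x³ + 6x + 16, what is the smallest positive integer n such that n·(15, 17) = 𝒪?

2P: tangent at (15, 17): λ = (3·15² + 6)/(2·17) ≡ 16/15. 15⁻¹ ≡ 14 (mod 19) since 15·14 = 210 ≡ 1, so λ ≡ 16·14 ≡ 15.
  x = λ² - 15 - 15 = 225 - 30 ≡ 5; y = λ·(15 - 5) - 17 ≡ 0. → (5, 0)
3P: (5, 0) + (15, 17). λ = (17 - 0)/(15 - 5) ≡ 17/10 mod 19. 10⁻¹ ≡ 2 (mod 19) since 10·2 = 20 ≡ 1, so λ ≡ 15.
  x = λ² - 5 - 15 = 225 - 20 ≡ 15; y = λ·(5 - 15) - 0 ≡ 2. → (15, 2)
4P: (15, 2) + (15, 17): same x and y₁ ≡ -y₂, so the sum is 𝒪.
4P = 𝒪, so the order is 4.

4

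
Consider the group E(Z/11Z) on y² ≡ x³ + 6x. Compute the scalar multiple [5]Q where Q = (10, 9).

Repeated addition: build up to 5Q.
2Q: tangent at (10, 9): λ = (3·10² + 6)/(2·9) ≡ 9/7. 7⁻¹ ≡ 8 (mod 11) since 7·8 = 56 ≡ 1, so λ ≡ 9·8 ≡ 6.
  x = λ² - 10 - 10 = 36 - 20 ≡ 5; y = λ·(10 - 5) - 9 ≡ 10. → (5, 10)
3Q: (5, 10) + (10, 9). λ = (9 - 10)/(10 - 5) ≡ 10/5 mod 11. 5⁻¹ ≡ 9 (mod 11) since 5·9 = 45 ≡ 1, so λ ≡ 2.
  x = λ² - 5 - 10 = 4 - 15 ≡ 0; y = λ·(5 - 0) - 10 ≡ 0. → (0, 0)
4Q: (0, 0) + (10, 9). λ = (9 - 0)/(10 - 0) ≡ 9/10 mod 11. 10⁻¹ ≡ 10 (mod 11), so λ ≡ 2.
  x = λ² - 0 - 10 = 4 - 10 ≡ 5; y = λ·(0 - 5) - 0 ≡ 1. → (5, 1)
5Q: (5, 1) + (10, 9). λ = (9 - 1)/(10 - 5) ≡ 8/5 mod 11. 5⁻¹ ≡ 9 (mod 11), so λ ≡ 6.
  x = λ² - 5 - 10 = 36 - 15 ≡ 10; y = λ·(5 - 10) - 1 ≡ 2. → (10, 2)

(10, 2)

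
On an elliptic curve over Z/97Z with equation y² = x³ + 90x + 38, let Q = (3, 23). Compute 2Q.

tangent at (3, 23): λ = (3·3² + 90)/(2·23) ≡ 20/46. 46⁻¹ ≡ 19 (mod 97) since 46·19 = 874 ≡ 1, so λ ≡ 20·19 ≡ 89.
  x = λ² - 3 - 3 = 7921 - 6 ≡ 58; y = λ·(3 - 58) - 23 ≡ 29. → (58, 29)

(58, 29)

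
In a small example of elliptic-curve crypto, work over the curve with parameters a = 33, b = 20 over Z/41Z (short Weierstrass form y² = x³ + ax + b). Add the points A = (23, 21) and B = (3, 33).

(23, 21) + (3, 33). λ = (33 - 21)/(3 - 23) ≡ 12/21 mod 41. 21⁻¹ ≡ 2 (mod 41), so λ ≡ 24.
  x = λ² - 23 - 3 = 576 - 26 ≡ 17; y = λ·(23 - 17) - 21 ≡ 0. → (17, 0)

(17, 0)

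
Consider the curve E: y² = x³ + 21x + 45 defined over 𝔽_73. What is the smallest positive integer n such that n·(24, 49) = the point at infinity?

2P: tangent at (24, 49): λ = (3·24² + 21)/(2·49) ≡ 70/25. 25⁻¹ ≡ 38 (mod 73), so λ ≡ 70·38 ≡ 32.
  x = λ² - 24 - 24 = 1024 - 48 ≡ 27; y = λ·(24 - 27) - 49 ≡ 1. → (27, 1)
3P: (27, 1) + (24, 49). λ = (49 - 1)/(24 - 27) ≡ 48/70 mod 73. 70⁻¹ ≡ 24 (mod 73), so λ ≡ 57.
  x = λ² - 27 - 24 = 3249 - 51 ≡ 59; y = λ·(27 - 59) - 1 ≡ 0. → (59, 0)
4P: (59, 0) + (24, 49). λ = (49 - 0)/(24 - 59) ≡ 49/38 mod 73. 38⁻¹ ≡ 25 (mod 73) since 38·25 = 950 ≡ 1, so λ ≡ 57.
  x = λ² - 59 - 24 = 3249 - 83 ≡ 27; y = λ·(59 - 27) - 0 ≡ 72. → (27, 72)
5P: (27, 72) + (24, 49). λ = (49 - 72)/(24 - 27) ≡ 50/70 mod 73. 70⁻¹ ≡ 24 (mod 73) since 70·24 = 1680 ≡ 1, so λ ≡ 32.
  x = λ² - 27 - 24 = 1024 - 51 ≡ 24; y = λ·(27 - 24) - 72 ≡ 24. → (24, 24)
6P: (24, 24) + (24, 49): same x and y₁ ≡ -y₂, so the sum is the point at infinity.
6P = the point at infinity, so the order is 6.

6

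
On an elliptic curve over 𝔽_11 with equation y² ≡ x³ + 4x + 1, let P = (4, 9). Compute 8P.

(4, 2)

Double-and-add on 8 = (1000)₂. Start with P = (4, 9) for the leading 1-bit.
double: tangent at (4, 9): λ = (3·4² + 4)/(2·9) ≡ 8/7. 7⁻¹ ≡ 8 (mod 11), so λ ≡ 8·8 ≡ 9.
  x = λ² - 4 - 4 = 81 - 8 ≡ 7; y = λ·(4 - 7) - 9 ≡ 8. → (7, 8)
double: tangent at (7, 8): λ = (3·7² + 4)/(2·8) ≡ 8/5. 5⁻¹ ≡ 9 (mod 11) since 5·9 = 45 ≡ 1, so λ ≡ 8·9 ≡ 6.
  x = λ² - 7 - 7 = 36 - 14 ≡ 0; y = λ·(7 - 0) - 8 ≡ 1. → (0, 1)
double: tangent at (0, 1): λ = (3·0² + 4)/(2·1) ≡ 4/2. 2⁻¹ ≡ 6 (mod 11), so λ ≡ 4·6 ≡ 2.
  x = λ² - 0 - 0 = 4 - 0 ≡ 4; y = λ·(0 - 4) - 1 ≡ 2. → (4, 2)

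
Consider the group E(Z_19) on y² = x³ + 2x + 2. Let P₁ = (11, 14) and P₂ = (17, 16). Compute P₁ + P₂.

(11, 14) + (17, 16). λ = (16 - 14)/(17 - 11) ≡ 2/6 mod 19. 6⁻¹ ≡ 16 (mod 19) since 6·16 = 96 ≡ 1, so λ ≡ 13.
  x = λ² - 11 - 17 = 169 - 28 ≡ 8; y = λ·(11 - 8) - 14 ≡ 6. → (8, 6)

(8, 6)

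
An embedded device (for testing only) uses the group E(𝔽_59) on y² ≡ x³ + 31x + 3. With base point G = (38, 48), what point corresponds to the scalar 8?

Repeated addition: build up to 8G.
2G: tangent at (38, 48): λ = (3·38² + 31)/(2·48) ≡ 56/37. 37⁻¹ ≡ 8 (mod 59), so λ ≡ 56·8 ≡ 35.
  x = λ² - 38 - 38 = 1225 - 76 ≡ 28; y = λ·(38 - 28) - 48 ≡ 7. → (28, 7)
3G: (28, 7) + (38, 48). λ = (48 - 7)/(38 - 28) ≡ 41/10 mod 59. 10⁻¹ ≡ 6 (mod 59), so λ ≡ 10.
  x = λ² - 28 - 38 = 100 - 66 ≡ 34; y = λ·(28 - 34) - 7 ≡ 51. → (34, 51)
4G: (34, 51) + (38, 48). λ = (48 - 51)/(38 - 34) ≡ 56/4 mod 59. 4⁻¹ ≡ 15 (mod 59) since 4·15 = 60 ≡ 1, so λ ≡ 14.
  x = λ² - 34 - 38 = 196 - 72 ≡ 6; y = λ·(34 - 6) - 51 ≡ 46. → (6, 46)
5G: (6, 46) + (38, 48). λ = (48 - 46)/(38 - 6) ≡ 2/32 mod 59. 32⁻¹ ≡ 24 (mod 59) since 32·24 = 768 ≡ 1, so λ ≡ 48.
  x = λ² - 6 - 38 = 2304 - 44 ≡ 18; y = λ·(6 - 18) - 46 ≡ 27. → (18, 27)
6G: (18, 27) + (38, 48). λ = (48 - 27)/(38 - 18) ≡ 21/20 mod 59. 20⁻¹ ≡ 3 (mod 59), so λ ≡ 4.
  x = λ² - 18 - 38 = 16 - 56 ≡ 19; y = λ·(18 - 19) - 27 ≡ 28. → (19, 28)
7G: (19, 28) + (38, 48). λ = (48 - 28)/(38 - 19) ≡ 20/19 mod 59. 19⁻¹ ≡ 28 (mod 59) since 19·28 = 532 ≡ 1, so λ ≡ 29.
  x = λ² - 19 - 38 = 841 - 57 ≡ 17; y = λ·(19 - 17) - 28 ≡ 30. → (17, 30)
8G: (17, 30) + (38, 48). λ = (48 - 30)/(38 - 17) ≡ 18/21 mod 59. 21⁻¹ ≡ 45 (mod 59), so λ ≡ 43.
  x = λ² - 17 - 38 = 1849 - 55 ≡ 24; y = λ·(17 - 24) - 30 ≡ 23. → (24, 23)

(24, 23)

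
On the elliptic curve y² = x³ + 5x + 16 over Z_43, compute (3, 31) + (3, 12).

O

The two points share x = 3 and their y-coordinates satisfy 31 + 12 ≡ 0 (mod 43), so they are inverses. Their sum is ∞.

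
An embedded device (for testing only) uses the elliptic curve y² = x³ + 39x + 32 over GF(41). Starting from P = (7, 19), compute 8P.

(32, 10)

Repeated addition: build up to 8P.
2P: tangent at (7, 19): λ = (3·7² + 39)/(2·19) ≡ 22/38. 38⁻¹ ≡ 27 (mod 41) since 38·27 = 1026 ≡ 1, so λ ≡ 22·27 ≡ 20.
  x = λ² - 7 - 7 = 400 - 14 ≡ 17; y = λ·(7 - 17) - 19 ≡ 27. → (17, 27)
3P: (17, 27) + (7, 19). λ = (19 - 27)/(7 - 17) ≡ 33/31 mod 41. 31⁻¹ ≡ 4 (mod 41) since 31·4 = 124 ≡ 1, so λ ≡ 9.
  x = λ² - 17 - 7 = 81 - 24 ≡ 16; y = λ·(17 - 16) - 27 ≡ 23. → (16, 23)
4P: (16, 23) + (7, 19). λ = (19 - 23)/(7 - 16) ≡ 37/32 mod 41. 32⁻¹ ≡ 9 (mod 41), so λ ≡ 5.
  x = λ² - 16 - 7 = 25 - 23 ≡ 2; y = λ·(16 - 2) - 23 ≡ 6. → (2, 6)
5P: (2, 6) + (7, 19). λ = (19 - 6)/(7 - 2) ≡ 13/5 mod 41. 5⁻¹ ≡ 33 (mod 41), so λ ≡ 19.
  x = λ² - 2 - 7 = 361 - 9 ≡ 24; y = λ·(2 - 24) - 6 ≡ 27. → (24, 27)
6P: (24, 27) + (7, 19). λ = (19 - 27)/(7 - 24) ≡ 33/24 mod 41. 24⁻¹ ≡ 12 (mod 41) since 24·12 = 288 ≡ 1, so λ ≡ 27.
  x = λ² - 24 - 7 = 729 - 31 ≡ 1; y = λ·(24 - 1) - 27 ≡ 20. → (1, 20)
7P: (1, 20) + (7, 19). λ = (19 - 20)/(7 - 1) ≡ 40/6 mod 41. 6⁻¹ ≡ 7 (mod 41), so λ ≡ 34.
  x = λ² - 1 - 7 = 1156 - 8 ≡ 0; y = λ·(1 - 0) - 20 ≡ 14. → (0, 14)
8P: (0, 14) + (7, 19). λ = (19 - 14)/(7 - 0) ≡ 5/7 mod 41. 7⁻¹ ≡ 6 (mod 41), so λ ≡ 30.
  x = λ² - 0 - 7 = 900 - 7 ≡ 32; y = λ·(0 - 32) - 14 ≡ 10. → (32, 10)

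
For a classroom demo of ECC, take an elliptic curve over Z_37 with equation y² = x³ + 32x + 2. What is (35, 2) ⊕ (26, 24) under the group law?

(24, 4)

(35, 2) + (26, 24). λ = (24 - 2)/(26 - 35) ≡ 22/28 mod 37. 28⁻¹ ≡ 4 (mod 37) since 28·4 = 112 ≡ 1, so λ ≡ 14.
  x = λ² - 35 - 26 = 196 - 61 ≡ 24; y = λ·(35 - 24) - 2 ≡ 4. → (24, 4)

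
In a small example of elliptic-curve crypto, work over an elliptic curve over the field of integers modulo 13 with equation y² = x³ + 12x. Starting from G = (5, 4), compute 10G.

Repeated addition: build up to 10G.
2G: tangent at (5, 4): λ = (3·5² + 12)/(2·4) ≡ 9/8. 8⁻¹ ≡ 5 (mod 13) since 8·5 = 40 ≡ 1, so λ ≡ 9·5 ≡ 6.
  x = λ² - 5 - 5 = 36 - 10 ≡ 0; y = λ·(5 - 0) - 4 ≡ 0. → (0, 0)
3G: (0, 0) + (5, 4). λ = (4 - 0)/(5 - 0) ≡ 4/5 mod 13. 5⁻¹ ≡ 8 (mod 13) since 5·8 = 40 ≡ 1, so λ ≡ 6.
  x = λ² - 0 - 5 = 36 - 5 ≡ 5; y = λ·(0 - 5) - 0 ≡ 9. → (5, 9)
4G: (5, 9) + (5, 4): same x and y₁ ≡ -y₂, so the sum is the point at infinity.
5G: the point at infinity + (5, 4) = (5, 4) (identity).
6G: tangent at (5, 4): λ = (3·5² + 12)/(2·4) ≡ 9/8. 8⁻¹ ≡ 5 (mod 13), so λ ≡ 9·5 ≡ 6.
  x = λ² - 5 - 5 = 36 - 10 ≡ 0; y = λ·(5 - 0) - 4 ≡ 0. → (0, 0)
7G: (0, 0) + (5, 4). λ = (4 - 0)/(5 - 0) ≡ 4/5 mod 13. 5⁻¹ ≡ 8 (mod 13) since 5·8 = 40 ≡ 1, so λ ≡ 6.
  x = λ² - 0 - 5 = 36 - 5 ≡ 5; y = λ·(0 - 5) - 0 ≡ 9. → (5, 9)
8G: (5, 9) + (5, 4): same x and y₁ ≡ -y₂, so the sum is the point at infinity.
9G: the point at infinity + (5, 4) = (5, 4) (identity).
10G: tangent at (5, 4): λ = (3·5² + 12)/(2·4) ≡ 9/8. 8⁻¹ ≡ 5 (mod 13) since 8·5 = 40 ≡ 1, so λ ≡ 9·5 ≡ 6.
  x = λ² - 5 - 5 = 36 - 10 ≡ 0; y = λ·(5 - 0) - 4 ≡ 0. → (0, 0)

(0, 0)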